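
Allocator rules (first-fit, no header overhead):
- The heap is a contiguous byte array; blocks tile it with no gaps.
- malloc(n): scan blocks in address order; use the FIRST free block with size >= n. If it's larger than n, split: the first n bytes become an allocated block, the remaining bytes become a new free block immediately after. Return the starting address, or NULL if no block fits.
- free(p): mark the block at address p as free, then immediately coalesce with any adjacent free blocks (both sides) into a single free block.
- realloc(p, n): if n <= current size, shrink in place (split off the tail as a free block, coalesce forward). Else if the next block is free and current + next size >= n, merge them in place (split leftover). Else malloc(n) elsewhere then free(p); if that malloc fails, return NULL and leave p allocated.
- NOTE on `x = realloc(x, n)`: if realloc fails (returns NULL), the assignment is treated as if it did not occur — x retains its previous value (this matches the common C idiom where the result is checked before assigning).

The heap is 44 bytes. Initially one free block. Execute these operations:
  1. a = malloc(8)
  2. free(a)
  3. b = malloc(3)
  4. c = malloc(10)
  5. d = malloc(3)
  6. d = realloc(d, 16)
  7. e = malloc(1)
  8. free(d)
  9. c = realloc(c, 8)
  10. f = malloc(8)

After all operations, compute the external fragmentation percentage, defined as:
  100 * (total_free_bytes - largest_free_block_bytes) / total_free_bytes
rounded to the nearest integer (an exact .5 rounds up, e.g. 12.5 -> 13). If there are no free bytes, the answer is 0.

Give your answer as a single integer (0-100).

Op 1: a = malloc(8) -> a = 0; heap: [0-7 ALLOC][8-43 FREE]
Op 2: free(a) -> (freed a); heap: [0-43 FREE]
Op 3: b = malloc(3) -> b = 0; heap: [0-2 ALLOC][3-43 FREE]
Op 4: c = malloc(10) -> c = 3; heap: [0-2 ALLOC][3-12 ALLOC][13-43 FREE]
Op 5: d = malloc(3) -> d = 13; heap: [0-2 ALLOC][3-12 ALLOC][13-15 ALLOC][16-43 FREE]
Op 6: d = realloc(d, 16) -> d = 13; heap: [0-2 ALLOC][3-12 ALLOC][13-28 ALLOC][29-43 FREE]
Op 7: e = malloc(1) -> e = 29; heap: [0-2 ALLOC][3-12 ALLOC][13-28 ALLOC][29-29 ALLOC][30-43 FREE]
Op 8: free(d) -> (freed d); heap: [0-2 ALLOC][3-12 ALLOC][13-28 FREE][29-29 ALLOC][30-43 FREE]
Op 9: c = realloc(c, 8) -> c = 3; heap: [0-2 ALLOC][3-10 ALLOC][11-28 FREE][29-29 ALLOC][30-43 FREE]
Op 10: f = malloc(8) -> f = 11; heap: [0-2 ALLOC][3-10 ALLOC][11-18 ALLOC][19-28 FREE][29-29 ALLOC][30-43 FREE]
Free blocks: [10 14] total_free=24 largest=14 -> 100*(24-14)/24 = 1000/24 ≈ 41.667 -> rounds to 42

Answer: 42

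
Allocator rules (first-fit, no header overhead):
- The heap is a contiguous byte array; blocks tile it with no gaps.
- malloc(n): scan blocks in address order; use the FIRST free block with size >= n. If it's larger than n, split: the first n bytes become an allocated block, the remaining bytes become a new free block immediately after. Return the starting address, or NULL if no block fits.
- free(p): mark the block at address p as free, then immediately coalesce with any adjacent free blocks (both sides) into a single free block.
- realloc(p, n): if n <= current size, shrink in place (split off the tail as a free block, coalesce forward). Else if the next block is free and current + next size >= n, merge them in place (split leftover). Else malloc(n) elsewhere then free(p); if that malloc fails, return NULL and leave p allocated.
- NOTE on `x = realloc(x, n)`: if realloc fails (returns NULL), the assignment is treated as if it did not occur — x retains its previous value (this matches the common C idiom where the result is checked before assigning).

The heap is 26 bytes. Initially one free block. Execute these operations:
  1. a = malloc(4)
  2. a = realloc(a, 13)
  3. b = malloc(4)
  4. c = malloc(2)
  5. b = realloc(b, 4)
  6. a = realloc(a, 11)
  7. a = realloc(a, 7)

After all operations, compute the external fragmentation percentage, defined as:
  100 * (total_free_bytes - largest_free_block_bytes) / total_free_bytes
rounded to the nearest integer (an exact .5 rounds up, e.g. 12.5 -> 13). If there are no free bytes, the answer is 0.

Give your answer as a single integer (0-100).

Answer: 46

Derivation:
Op 1: a = malloc(4) -> a = 0; heap: [0-3 ALLOC][4-25 FREE]
Op 2: a = realloc(a, 13) -> a = 0; heap: [0-12 ALLOC][13-25 FREE]
Op 3: b = malloc(4) -> b = 13; heap: [0-12 ALLOC][13-16 ALLOC][17-25 FREE]
Op 4: c = malloc(2) -> c = 17; heap: [0-12 ALLOC][13-16 ALLOC][17-18 ALLOC][19-25 FREE]
Op 5: b = realloc(b, 4) -> b = 13; heap: [0-12 ALLOC][13-16 ALLOC][17-18 ALLOC][19-25 FREE]
Op 6: a = realloc(a, 11) -> a = 0; heap: [0-10 ALLOC][11-12 FREE][13-16 ALLOC][17-18 ALLOC][19-25 FREE]
Op 7: a = realloc(a, 7) -> a = 0; heap: [0-6 ALLOC][7-12 FREE][13-16 ALLOC][17-18 ALLOC][19-25 FREE]
Free blocks: [6 7] total_free=13 largest=7 -> 100*(13-7)/13 = 600/13 ≈ 46.154 -> rounds to 46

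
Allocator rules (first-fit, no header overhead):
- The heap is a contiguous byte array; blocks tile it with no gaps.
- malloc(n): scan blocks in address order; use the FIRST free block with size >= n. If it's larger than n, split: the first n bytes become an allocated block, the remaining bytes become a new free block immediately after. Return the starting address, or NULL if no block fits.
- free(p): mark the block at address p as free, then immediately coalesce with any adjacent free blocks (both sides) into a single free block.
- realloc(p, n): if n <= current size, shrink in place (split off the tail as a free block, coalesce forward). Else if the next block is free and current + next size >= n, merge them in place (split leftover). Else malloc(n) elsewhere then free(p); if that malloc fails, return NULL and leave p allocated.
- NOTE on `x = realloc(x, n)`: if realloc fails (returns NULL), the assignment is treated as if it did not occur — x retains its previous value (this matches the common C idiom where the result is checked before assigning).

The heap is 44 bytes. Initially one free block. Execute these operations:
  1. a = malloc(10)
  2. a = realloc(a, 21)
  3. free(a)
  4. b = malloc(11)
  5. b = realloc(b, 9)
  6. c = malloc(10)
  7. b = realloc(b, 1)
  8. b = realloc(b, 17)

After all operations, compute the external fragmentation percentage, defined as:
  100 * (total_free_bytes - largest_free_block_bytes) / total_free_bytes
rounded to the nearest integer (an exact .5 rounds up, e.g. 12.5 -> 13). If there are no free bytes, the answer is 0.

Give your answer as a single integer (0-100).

Answer: 47

Derivation:
Op 1: a = malloc(10) -> a = 0; heap: [0-9 ALLOC][10-43 FREE]
Op 2: a = realloc(a, 21) -> a = 0; heap: [0-20 ALLOC][21-43 FREE]
Op 3: free(a) -> (freed a); heap: [0-43 FREE]
Op 4: b = malloc(11) -> b = 0; heap: [0-10 ALLOC][11-43 FREE]
Op 5: b = realloc(b, 9) -> b = 0; heap: [0-8 ALLOC][9-43 FREE]
Op 6: c = malloc(10) -> c = 9; heap: [0-8 ALLOC][9-18 ALLOC][19-43 FREE]
Op 7: b = realloc(b, 1) -> b = 0; heap: [0-0 ALLOC][1-8 FREE][9-18 ALLOC][19-43 FREE]
Op 8: b = realloc(b, 17) -> b = 19; heap: [0-8 FREE][9-18 ALLOC][19-35 ALLOC][36-43 FREE]
Free blocks: [9 8] total_free=17 largest=9 -> 100*(17-9)/17 = 800/17 ≈ 47.059 -> rounds to 47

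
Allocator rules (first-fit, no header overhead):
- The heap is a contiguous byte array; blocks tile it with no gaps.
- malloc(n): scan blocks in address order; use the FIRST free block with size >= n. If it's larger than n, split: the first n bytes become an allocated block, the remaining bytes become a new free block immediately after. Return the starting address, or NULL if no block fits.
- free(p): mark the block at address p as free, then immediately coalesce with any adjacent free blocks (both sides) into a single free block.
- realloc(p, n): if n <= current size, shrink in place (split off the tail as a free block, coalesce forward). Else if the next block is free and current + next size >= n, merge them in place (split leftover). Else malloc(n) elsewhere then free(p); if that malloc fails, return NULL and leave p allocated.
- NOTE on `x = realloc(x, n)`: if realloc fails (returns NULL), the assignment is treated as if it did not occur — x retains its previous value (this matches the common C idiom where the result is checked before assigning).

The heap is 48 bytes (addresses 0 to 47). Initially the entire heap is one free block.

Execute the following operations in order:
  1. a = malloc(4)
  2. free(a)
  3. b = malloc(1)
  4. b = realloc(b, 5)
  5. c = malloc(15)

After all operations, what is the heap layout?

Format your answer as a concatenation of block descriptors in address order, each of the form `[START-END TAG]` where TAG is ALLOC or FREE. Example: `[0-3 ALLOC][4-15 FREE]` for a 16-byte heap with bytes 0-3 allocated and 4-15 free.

Answer: [0-4 ALLOC][5-19 ALLOC][20-47 FREE]

Derivation:
Op 1: a = malloc(4) -> a = 0; heap: [0-3 ALLOC][4-47 FREE]
Op 2: free(a) -> (freed a); heap: [0-47 FREE]
Op 3: b = malloc(1) -> b = 0; heap: [0-0 ALLOC][1-47 FREE]
Op 4: b = realloc(b, 5) -> b = 0; heap: [0-4 ALLOC][5-47 FREE]
Op 5: c = malloc(15) -> c = 5; heap: [0-4 ALLOC][5-19 ALLOC][20-47 FREE]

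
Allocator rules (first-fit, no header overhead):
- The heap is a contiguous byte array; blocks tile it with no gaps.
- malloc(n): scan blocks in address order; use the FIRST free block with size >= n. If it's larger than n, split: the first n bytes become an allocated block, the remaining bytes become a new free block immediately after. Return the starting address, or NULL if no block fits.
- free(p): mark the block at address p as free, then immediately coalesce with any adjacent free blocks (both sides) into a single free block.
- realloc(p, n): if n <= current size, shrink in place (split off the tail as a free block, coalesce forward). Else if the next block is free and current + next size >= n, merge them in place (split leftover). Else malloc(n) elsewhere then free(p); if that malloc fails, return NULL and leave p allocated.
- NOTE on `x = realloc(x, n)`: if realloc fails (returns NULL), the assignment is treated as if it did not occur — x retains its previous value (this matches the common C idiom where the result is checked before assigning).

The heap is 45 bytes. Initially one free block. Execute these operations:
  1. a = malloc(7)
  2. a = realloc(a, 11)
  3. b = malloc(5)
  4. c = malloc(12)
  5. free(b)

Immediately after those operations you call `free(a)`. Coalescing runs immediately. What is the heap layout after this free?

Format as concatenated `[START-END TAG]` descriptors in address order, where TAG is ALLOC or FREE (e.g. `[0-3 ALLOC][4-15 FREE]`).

Op 1: a = malloc(7) -> a = 0; heap: [0-6 ALLOC][7-44 FREE]
Op 2: a = realloc(a, 11) -> a = 0; heap: [0-10 ALLOC][11-44 FREE]
Op 3: b = malloc(5) -> b = 11; heap: [0-10 ALLOC][11-15 ALLOC][16-44 FREE]
Op 4: c = malloc(12) -> c = 16; heap: [0-10 ALLOC][11-15 ALLOC][16-27 ALLOC][28-44 FREE]
Op 5: free(b) -> (freed b); heap: [0-10 ALLOC][11-15 FREE][16-27 ALLOC][28-44 FREE]
free(a): a = 0 -> block [0-10 ALLOC]; mark free, coalesce with adjacent free neighbors -> [0-15 FREE][16-27 ALLOC][28-44 FREE]

Answer: [0-15 FREE][16-27 ALLOC][28-44 FREE]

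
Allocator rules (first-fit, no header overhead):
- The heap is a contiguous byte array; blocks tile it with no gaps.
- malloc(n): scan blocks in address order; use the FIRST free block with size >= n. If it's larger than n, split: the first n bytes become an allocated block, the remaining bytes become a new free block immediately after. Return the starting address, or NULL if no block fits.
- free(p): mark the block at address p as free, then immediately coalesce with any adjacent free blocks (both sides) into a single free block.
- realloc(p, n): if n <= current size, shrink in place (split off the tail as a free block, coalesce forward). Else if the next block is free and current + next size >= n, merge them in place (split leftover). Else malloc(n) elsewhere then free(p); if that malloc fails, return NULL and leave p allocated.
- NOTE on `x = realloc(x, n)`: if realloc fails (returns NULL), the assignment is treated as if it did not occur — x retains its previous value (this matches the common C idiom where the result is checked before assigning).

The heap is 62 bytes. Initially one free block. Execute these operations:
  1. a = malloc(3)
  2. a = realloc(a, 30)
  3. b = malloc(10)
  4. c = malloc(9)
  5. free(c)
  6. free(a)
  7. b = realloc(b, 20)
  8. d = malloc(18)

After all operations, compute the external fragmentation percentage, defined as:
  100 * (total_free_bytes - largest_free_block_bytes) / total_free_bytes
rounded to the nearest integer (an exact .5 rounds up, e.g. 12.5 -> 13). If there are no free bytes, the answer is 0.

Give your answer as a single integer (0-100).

Answer: 50

Derivation:
Op 1: a = malloc(3) -> a = 0; heap: [0-2 ALLOC][3-61 FREE]
Op 2: a = realloc(a, 30) -> a = 0; heap: [0-29 ALLOC][30-61 FREE]
Op 3: b = malloc(10) -> b = 30; heap: [0-29 ALLOC][30-39 ALLOC][40-61 FREE]
Op 4: c = malloc(9) -> c = 40; heap: [0-29 ALLOC][30-39 ALLOC][40-48 ALLOC][49-61 FREE]
Op 5: free(c) -> (freed c); heap: [0-29 ALLOC][30-39 ALLOC][40-61 FREE]
Op 6: free(a) -> (freed a); heap: [0-29 FREE][30-39 ALLOC][40-61 FREE]
Op 7: b = realloc(b, 20) -> b = 30; heap: [0-29 FREE][30-49 ALLOC][50-61 FREE]
Op 8: d = malloc(18) -> d = 0; heap: [0-17 ALLOC][18-29 FREE][30-49 ALLOC][50-61 FREE]
Free blocks: [12 12] total_free=24 largest=12 -> 100*(24-12)/24 = 1200/24 = 50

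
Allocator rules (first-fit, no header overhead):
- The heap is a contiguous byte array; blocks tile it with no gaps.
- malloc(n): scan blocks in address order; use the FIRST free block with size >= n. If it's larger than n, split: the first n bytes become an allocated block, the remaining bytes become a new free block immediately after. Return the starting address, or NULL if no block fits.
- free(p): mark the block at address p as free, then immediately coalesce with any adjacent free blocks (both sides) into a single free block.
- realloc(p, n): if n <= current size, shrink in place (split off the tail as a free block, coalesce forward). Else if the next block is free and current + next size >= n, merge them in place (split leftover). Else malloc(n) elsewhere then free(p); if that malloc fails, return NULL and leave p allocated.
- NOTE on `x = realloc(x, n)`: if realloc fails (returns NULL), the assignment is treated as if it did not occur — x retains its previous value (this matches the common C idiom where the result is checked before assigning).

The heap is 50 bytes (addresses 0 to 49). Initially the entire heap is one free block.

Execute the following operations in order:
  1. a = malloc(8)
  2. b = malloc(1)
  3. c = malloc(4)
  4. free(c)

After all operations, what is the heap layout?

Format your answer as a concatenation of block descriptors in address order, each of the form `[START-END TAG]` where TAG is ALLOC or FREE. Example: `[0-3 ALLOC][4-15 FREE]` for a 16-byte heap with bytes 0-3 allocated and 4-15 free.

Op 1: a = malloc(8) -> a = 0; heap: [0-7 ALLOC][8-49 FREE]
Op 2: b = malloc(1) -> b = 8; heap: [0-7 ALLOC][8-8 ALLOC][9-49 FREE]
Op 3: c = malloc(4) -> c = 9; heap: [0-7 ALLOC][8-8 ALLOC][9-12 ALLOC][13-49 FREE]
Op 4: free(c) -> (freed c); heap: [0-7 ALLOC][8-8 ALLOC][9-49 FREE]

Answer: [0-7 ALLOC][8-8 ALLOC][9-49 FREE]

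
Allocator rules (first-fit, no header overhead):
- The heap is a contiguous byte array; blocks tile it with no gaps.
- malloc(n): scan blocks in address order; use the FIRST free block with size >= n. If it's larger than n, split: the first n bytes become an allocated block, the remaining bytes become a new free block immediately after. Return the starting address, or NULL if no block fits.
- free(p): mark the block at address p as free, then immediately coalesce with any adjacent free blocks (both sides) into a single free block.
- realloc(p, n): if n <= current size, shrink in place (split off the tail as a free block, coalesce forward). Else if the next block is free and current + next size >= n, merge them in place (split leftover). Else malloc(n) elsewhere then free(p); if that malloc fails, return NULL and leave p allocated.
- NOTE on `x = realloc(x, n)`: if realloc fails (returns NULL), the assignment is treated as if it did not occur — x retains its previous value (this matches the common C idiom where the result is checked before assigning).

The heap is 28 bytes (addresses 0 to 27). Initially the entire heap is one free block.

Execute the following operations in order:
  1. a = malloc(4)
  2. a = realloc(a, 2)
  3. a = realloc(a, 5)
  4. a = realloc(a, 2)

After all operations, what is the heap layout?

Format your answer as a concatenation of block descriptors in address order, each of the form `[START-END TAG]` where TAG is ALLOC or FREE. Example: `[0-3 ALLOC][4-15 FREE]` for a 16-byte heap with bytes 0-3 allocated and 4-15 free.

Answer: [0-1 ALLOC][2-27 FREE]

Derivation:
Op 1: a = malloc(4) -> a = 0; heap: [0-3 ALLOC][4-27 FREE]
Op 2: a = realloc(a, 2) -> a = 0; heap: [0-1 ALLOC][2-27 FREE]
Op 3: a = realloc(a, 5) -> a = 0; heap: [0-4 ALLOC][5-27 FREE]
Op 4: a = realloc(a, 2) -> a = 0; heap: [0-1 ALLOC][2-27 FREE]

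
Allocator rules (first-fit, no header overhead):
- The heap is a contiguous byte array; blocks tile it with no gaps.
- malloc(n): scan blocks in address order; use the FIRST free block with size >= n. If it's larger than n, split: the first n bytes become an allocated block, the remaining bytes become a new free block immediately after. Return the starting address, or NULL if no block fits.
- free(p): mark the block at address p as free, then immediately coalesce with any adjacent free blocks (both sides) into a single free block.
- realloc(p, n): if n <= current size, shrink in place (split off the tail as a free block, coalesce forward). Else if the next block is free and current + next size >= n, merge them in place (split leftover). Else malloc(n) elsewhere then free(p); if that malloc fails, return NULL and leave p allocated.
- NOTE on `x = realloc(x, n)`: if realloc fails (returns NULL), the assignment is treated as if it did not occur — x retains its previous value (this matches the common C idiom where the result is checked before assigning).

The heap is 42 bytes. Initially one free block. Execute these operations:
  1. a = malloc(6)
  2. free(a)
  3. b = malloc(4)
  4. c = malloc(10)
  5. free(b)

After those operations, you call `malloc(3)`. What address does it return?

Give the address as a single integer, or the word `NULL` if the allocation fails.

Op 1: a = malloc(6) -> a = 0; heap: [0-5 ALLOC][6-41 FREE]
Op 2: free(a) -> (freed a); heap: [0-41 FREE]
Op 3: b = malloc(4) -> b = 0; heap: [0-3 ALLOC][4-41 FREE]
Op 4: c = malloc(10) -> c = 4; heap: [0-3 ALLOC][4-13 ALLOC][14-41 FREE]
Op 5: free(b) -> (freed b); heap: [0-3 FREE][4-13 ALLOC][14-41 FREE]
malloc(3): first-fit scan over [0-3 FREE][4-13 ALLOC][14-41 FREE] -> 0

Answer: 0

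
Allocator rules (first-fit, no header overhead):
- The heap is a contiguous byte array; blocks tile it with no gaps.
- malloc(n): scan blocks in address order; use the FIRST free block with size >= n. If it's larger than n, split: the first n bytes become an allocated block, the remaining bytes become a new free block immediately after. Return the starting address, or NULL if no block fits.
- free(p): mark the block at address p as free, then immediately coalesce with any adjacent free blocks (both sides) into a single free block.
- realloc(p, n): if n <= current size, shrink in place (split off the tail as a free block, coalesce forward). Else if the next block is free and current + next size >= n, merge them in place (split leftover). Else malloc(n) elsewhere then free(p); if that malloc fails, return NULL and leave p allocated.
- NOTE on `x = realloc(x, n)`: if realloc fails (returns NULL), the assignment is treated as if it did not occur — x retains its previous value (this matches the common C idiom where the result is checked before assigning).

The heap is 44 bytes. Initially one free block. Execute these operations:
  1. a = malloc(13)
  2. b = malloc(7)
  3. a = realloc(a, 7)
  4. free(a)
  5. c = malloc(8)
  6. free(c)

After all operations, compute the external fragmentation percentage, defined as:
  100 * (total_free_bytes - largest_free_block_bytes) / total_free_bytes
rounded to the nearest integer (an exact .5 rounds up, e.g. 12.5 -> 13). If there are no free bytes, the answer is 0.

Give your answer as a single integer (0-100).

Answer: 35

Derivation:
Op 1: a = malloc(13) -> a = 0; heap: [0-12 ALLOC][13-43 FREE]
Op 2: b = malloc(7) -> b = 13; heap: [0-12 ALLOC][13-19 ALLOC][20-43 FREE]
Op 3: a = realloc(a, 7) -> a = 0; heap: [0-6 ALLOC][7-12 FREE][13-19 ALLOC][20-43 FREE]
Op 4: free(a) -> (freed a); heap: [0-12 FREE][13-19 ALLOC][20-43 FREE]
Op 5: c = malloc(8) -> c = 0; heap: [0-7 ALLOC][8-12 FREE][13-19 ALLOC][20-43 FREE]
Op 6: free(c) -> (freed c); heap: [0-12 FREE][13-19 ALLOC][20-43 FREE]
Free blocks: [13 24] total_free=37 largest=24 -> 100*(37-24)/37 = 1300/37 ≈ 35.135 -> rounds to 35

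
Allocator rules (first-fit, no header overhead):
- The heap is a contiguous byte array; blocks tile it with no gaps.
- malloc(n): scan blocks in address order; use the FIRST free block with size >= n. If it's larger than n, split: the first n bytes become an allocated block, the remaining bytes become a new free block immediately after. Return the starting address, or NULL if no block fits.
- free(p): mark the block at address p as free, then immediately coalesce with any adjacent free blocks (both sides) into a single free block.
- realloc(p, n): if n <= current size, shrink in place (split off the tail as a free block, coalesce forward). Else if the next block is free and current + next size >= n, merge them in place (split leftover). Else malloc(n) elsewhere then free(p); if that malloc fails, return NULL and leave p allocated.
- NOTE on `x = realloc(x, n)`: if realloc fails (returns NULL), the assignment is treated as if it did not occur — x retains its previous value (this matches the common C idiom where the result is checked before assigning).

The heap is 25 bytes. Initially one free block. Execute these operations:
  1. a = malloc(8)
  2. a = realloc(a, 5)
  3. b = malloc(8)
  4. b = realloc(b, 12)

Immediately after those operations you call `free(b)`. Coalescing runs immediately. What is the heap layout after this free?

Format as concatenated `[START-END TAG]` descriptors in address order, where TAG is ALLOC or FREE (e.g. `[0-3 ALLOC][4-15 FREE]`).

Op 1: a = malloc(8) -> a = 0; heap: [0-7 ALLOC][8-24 FREE]
Op 2: a = realloc(a, 5) -> a = 0; heap: [0-4 ALLOC][5-24 FREE]
Op 3: b = malloc(8) -> b = 5; heap: [0-4 ALLOC][5-12 ALLOC][13-24 FREE]
Op 4: b = realloc(b, 12) -> b = 5; heap: [0-4 ALLOC][5-16 ALLOC][17-24 FREE]
free(b): b = 5 -> block [5-16 ALLOC]; mark free, coalesce with adjacent free neighbors -> [0-4 ALLOC][5-24 FREE]

Answer: [0-4 ALLOC][5-24 FREE]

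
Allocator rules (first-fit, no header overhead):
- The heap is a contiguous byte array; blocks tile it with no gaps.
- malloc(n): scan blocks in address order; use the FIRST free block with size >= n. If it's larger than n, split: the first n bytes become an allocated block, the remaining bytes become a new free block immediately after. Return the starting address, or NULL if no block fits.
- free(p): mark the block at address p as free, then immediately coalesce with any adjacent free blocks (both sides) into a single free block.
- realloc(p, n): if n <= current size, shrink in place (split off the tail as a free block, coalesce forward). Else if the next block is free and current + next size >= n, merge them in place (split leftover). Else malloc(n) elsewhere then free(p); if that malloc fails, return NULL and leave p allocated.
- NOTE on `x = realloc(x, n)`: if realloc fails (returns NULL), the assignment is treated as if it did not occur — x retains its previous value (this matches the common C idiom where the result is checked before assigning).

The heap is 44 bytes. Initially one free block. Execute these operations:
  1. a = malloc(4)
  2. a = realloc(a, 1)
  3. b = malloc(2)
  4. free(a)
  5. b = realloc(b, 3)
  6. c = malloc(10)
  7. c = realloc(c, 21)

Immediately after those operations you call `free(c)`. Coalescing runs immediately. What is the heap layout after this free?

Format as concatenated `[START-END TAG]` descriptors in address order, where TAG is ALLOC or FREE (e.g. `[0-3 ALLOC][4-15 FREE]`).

Answer: [0-0 FREE][1-3 ALLOC][4-43 FREE]

Derivation:
Op 1: a = malloc(4) -> a = 0; heap: [0-3 ALLOC][4-43 FREE]
Op 2: a = realloc(a, 1) -> a = 0; heap: [0-0 ALLOC][1-43 FREE]
Op 3: b = malloc(2) -> b = 1; heap: [0-0 ALLOC][1-2 ALLOC][3-43 FREE]
Op 4: free(a) -> (freed a); heap: [0-0 FREE][1-2 ALLOC][3-43 FREE]
Op 5: b = realloc(b, 3) -> b = 1; heap: [0-0 FREE][1-3 ALLOC][4-43 FREE]
Op 6: c = malloc(10) -> c = 4; heap: [0-0 FREE][1-3 ALLOC][4-13 ALLOC][14-43 FREE]
Op 7: c = realloc(c, 21) -> c = 4; heap: [0-0 FREE][1-3 ALLOC][4-24 ALLOC][25-43 FREE]
free(c): c = 4 -> block [4-24 ALLOC]; mark free, coalesce with adjacent free neighbors -> [0-0 FREE][1-3 ALLOC][4-43 FREE]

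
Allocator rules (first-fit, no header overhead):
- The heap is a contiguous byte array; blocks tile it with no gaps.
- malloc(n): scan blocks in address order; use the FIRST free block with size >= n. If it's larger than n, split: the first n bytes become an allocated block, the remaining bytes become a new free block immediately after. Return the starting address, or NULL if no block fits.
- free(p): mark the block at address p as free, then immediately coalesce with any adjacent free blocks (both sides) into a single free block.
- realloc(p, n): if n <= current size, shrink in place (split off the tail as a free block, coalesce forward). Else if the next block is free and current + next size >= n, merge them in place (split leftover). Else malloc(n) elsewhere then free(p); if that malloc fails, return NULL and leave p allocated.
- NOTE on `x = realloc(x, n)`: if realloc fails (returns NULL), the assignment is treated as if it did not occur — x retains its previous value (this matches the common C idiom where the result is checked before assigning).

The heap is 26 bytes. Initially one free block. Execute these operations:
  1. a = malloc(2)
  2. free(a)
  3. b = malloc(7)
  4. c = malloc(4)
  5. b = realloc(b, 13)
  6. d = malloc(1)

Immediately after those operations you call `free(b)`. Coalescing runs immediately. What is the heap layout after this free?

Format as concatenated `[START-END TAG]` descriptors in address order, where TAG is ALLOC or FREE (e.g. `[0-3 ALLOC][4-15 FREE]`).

Answer: [0-0 ALLOC][1-6 FREE][7-10 ALLOC][11-25 FREE]

Derivation:
Op 1: a = malloc(2) -> a = 0; heap: [0-1 ALLOC][2-25 FREE]
Op 2: free(a) -> (freed a); heap: [0-25 FREE]
Op 3: b = malloc(7) -> b = 0; heap: [0-6 ALLOC][7-25 FREE]
Op 4: c = malloc(4) -> c = 7; heap: [0-6 ALLOC][7-10 ALLOC][11-25 FREE]
Op 5: b = realloc(b, 13) -> b = 11; heap: [0-6 FREE][7-10 ALLOC][11-23 ALLOC][24-25 FREE]
Op 6: d = malloc(1) -> d = 0; heap: [0-0 ALLOC][1-6 FREE][7-10 ALLOC][11-23 ALLOC][24-25 FREE]
free(b): b = 11 -> block [11-23 ALLOC]; mark free, coalesce with adjacent free neighbors -> [0-0 ALLOC][1-6 FREE][7-10 ALLOC][11-25 FREE]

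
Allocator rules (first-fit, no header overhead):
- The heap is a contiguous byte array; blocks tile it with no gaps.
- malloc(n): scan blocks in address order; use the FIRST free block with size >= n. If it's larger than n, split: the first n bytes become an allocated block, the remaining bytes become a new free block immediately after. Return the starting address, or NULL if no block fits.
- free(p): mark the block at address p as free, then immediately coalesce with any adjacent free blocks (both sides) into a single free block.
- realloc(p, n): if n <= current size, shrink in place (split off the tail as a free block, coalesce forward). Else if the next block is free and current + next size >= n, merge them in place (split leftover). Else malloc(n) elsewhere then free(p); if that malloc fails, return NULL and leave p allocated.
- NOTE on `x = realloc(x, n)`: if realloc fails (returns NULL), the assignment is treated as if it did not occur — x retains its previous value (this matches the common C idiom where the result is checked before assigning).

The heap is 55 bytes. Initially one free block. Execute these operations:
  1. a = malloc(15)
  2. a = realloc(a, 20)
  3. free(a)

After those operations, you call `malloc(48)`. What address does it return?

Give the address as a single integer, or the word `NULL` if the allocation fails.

Answer: 0

Derivation:
Op 1: a = malloc(15) -> a = 0; heap: [0-14 ALLOC][15-54 FREE]
Op 2: a = realloc(a, 20) -> a = 0; heap: [0-19 ALLOC][20-54 FREE]
Op 3: free(a) -> (freed a); heap: [0-54 FREE]
malloc(48): first-fit scan over [0-54 FREE] -> 0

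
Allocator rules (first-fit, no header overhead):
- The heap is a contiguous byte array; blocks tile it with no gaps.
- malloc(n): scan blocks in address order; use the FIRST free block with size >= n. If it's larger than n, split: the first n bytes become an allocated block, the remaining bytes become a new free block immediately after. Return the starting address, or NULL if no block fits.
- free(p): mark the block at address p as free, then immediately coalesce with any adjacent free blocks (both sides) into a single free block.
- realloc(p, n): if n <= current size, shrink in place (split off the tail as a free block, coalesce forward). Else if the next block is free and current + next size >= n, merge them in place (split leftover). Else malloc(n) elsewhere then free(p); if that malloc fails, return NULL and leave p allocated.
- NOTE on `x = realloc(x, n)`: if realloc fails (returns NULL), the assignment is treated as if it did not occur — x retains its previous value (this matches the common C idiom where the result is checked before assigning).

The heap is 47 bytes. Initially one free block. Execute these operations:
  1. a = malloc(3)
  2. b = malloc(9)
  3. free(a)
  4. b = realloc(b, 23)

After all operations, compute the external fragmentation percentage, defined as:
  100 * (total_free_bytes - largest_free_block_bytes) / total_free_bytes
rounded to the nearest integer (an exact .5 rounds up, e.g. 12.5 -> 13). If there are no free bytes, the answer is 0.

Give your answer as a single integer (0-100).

Answer: 13

Derivation:
Op 1: a = malloc(3) -> a = 0; heap: [0-2 ALLOC][3-46 FREE]
Op 2: b = malloc(9) -> b = 3; heap: [0-2 ALLOC][3-11 ALLOC][12-46 FREE]
Op 3: free(a) -> (freed a); heap: [0-2 FREE][3-11 ALLOC][12-46 FREE]
Op 4: b = realloc(b, 23) -> b = 3; heap: [0-2 FREE][3-25 ALLOC][26-46 FREE]
Free blocks: [3 21] total_free=24 largest=21 -> 100*(24-21)/24 = 300/24 = 12.5 -> rounds to 13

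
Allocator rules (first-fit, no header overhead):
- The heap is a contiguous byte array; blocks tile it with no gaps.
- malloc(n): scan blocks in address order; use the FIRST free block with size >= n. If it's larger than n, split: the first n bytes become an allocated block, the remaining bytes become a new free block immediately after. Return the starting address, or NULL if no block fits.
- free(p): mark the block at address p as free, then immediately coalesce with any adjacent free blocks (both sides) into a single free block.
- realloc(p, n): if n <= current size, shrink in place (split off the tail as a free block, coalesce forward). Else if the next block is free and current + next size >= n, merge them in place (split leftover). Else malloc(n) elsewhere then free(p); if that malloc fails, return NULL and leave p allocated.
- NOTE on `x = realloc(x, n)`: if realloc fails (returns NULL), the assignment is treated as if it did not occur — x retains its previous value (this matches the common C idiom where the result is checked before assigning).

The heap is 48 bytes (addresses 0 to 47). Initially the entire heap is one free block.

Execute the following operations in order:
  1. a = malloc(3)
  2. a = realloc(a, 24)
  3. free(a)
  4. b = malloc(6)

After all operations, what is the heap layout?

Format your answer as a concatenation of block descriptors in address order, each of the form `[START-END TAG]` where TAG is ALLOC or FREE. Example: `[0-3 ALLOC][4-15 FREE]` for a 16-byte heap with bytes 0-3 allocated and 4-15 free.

Answer: [0-5 ALLOC][6-47 FREE]

Derivation:
Op 1: a = malloc(3) -> a = 0; heap: [0-2 ALLOC][3-47 FREE]
Op 2: a = realloc(a, 24) -> a = 0; heap: [0-23 ALLOC][24-47 FREE]
Op 3: free(a) -> (freed a); heap: [0-47 FREE]
Op 4: b = malloc(6) -> b = 0; heap: [0-5 ALLOC][6-47 FREE]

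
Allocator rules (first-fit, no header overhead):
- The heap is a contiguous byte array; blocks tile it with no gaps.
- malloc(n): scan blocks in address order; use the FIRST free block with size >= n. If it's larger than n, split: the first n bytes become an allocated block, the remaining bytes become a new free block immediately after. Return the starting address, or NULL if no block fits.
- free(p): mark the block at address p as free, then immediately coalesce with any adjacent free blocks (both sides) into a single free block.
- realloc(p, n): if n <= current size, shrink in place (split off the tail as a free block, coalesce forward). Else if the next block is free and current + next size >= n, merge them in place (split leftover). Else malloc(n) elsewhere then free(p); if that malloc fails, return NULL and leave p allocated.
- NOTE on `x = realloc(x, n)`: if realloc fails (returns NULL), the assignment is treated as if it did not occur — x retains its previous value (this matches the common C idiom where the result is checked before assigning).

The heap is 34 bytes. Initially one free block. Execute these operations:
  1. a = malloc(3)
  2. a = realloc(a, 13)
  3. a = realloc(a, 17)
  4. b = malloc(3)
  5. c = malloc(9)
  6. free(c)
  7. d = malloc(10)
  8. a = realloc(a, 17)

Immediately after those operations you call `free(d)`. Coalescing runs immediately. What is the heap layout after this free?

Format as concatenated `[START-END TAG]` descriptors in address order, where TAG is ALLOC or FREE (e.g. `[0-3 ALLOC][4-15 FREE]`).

Op 1: a = malloc(3) -> a = 0; heap: [0-2 ALLOC][3-33 FREE]
Op 2: a = realloc(a, 13) -> a = 0; heap: [0-12 ALLOC][13-33 FREE]
Op 3: a = realloc(a, 17) -> a = 0; heap: [0-16 ALLOC][17-33 FREE]
Op 4: b = malloc(3) -> b = 17; heap: [0-16 ALLOC][17-19 ALLOC][20-33 FREE]
Op 5: c = malloc(9) -> c = 20; heap: [0-16 ALLOC][17-19 ALLOC][20-28 ALLOC][29-33 FREE]
Op 6: free(c) -> (freed c); heap: [0-16 ALLOC][17-19 ALLOC][20-33 FREE]
Op 7: d = malloc(10) -> d = 20; heap: [0-16 ALLOC][17-19 ALLOC][20-29 ALLOC][30-33 FREE]
Op 8: a = realloc(a, 17) -> a = 0; heap: [0-16 ALLOC][17-19 ALLOC][20-29 ALLOC][30-33 FREE]
free(d): d = 20 -> block [20-29 ALLOC]; mark free, coalesce with adjacent free neighbors -> [0-16 ALLOC][17-19 ALLOC][20-33 FREE]

Answer: [0-16 ALLOC][17-19 ALLOC][20-33 FREE]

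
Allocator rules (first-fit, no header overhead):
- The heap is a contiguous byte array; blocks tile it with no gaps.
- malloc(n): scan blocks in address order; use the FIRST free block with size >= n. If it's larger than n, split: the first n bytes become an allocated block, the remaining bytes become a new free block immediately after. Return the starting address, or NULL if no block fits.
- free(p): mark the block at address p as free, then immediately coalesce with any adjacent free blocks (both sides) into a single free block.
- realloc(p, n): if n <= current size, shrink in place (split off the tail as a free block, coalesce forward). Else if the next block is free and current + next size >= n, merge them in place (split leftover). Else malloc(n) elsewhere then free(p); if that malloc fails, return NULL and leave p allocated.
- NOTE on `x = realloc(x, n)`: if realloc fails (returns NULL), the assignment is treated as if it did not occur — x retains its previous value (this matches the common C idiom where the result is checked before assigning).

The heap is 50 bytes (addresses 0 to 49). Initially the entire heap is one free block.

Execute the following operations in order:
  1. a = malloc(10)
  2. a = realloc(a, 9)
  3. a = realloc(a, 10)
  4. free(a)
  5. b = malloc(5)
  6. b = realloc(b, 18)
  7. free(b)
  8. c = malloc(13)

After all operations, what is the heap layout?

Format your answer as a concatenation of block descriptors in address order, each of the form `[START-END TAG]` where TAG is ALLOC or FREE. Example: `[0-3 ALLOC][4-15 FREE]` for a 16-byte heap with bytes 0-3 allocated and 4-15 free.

Op 1: a = malloc(10) -> a = 0; heap: [0-9 ALLOC][10-49 FREE]
Op 2: a = realloc(a, 9) -> a = 0; heap: [0-8 ALLOC][9-49 FREE]
Op 3: a = realloc(a, 10) -> a = 0; heap: [0-9 ALLOC][10-49 FREE]
Op 4: free(a) -> (freed a); heap: [0-49 FREE]
Op 5: b = malloc(5) -> b = 0; heap: [0-4 ALLOC][5-49 FREE]
Op 6: b = realloc(b, 18) -> b = 0; heap: [0-17 ALLOC][18-49 FREE]
Op 7: free(b) -> (freed b); heap: [0-49 FREE]
Op 8: c = malloc(13) -> c = 0; heap: [0-12 ALLOC][13-49 FREE]

Answer: [0-12 ALLOC][13-49 FREE]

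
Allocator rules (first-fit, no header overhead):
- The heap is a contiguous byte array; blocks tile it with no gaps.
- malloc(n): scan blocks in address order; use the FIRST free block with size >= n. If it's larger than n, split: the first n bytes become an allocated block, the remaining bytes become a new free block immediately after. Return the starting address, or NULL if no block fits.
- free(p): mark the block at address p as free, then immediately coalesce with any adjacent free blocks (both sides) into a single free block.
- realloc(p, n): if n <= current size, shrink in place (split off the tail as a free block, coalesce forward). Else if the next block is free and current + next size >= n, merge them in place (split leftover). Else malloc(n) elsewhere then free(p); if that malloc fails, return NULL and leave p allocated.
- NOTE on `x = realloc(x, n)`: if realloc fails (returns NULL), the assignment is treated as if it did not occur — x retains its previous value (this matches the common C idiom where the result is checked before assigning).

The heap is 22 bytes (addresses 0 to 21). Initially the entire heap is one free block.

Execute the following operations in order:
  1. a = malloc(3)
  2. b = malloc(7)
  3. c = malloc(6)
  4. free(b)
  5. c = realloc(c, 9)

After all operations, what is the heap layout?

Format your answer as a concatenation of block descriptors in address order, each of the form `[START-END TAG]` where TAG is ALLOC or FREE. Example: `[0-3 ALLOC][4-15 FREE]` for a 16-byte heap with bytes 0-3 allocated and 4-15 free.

Answer: [0-2 ALLOC][3-9 FREE][10-18 ALLOC][19-21 FREE]

Derivation:
Op 1: a = malloc(3) -> a = 0; heap: [0-2 ALLOC][3-21 FREE]
Op 2: b = malloc(7) -> b = 3; heap: [0-2 ALLOC][3-9 ALLOC][10-21 FREE]
Op 3: c = malloc(6) -> c = 10; heap: [0-2 ALLOC][3-9 ALLOC][10-15 ALLOC][16-21 FREE]
Op 4: free(b) -> (freed b); heap: [0-2 ALLOC][3-9 FREE][10-15 ALLOC][16-21 FREE]
Op 5: c = realloc(c, 9) -> c = 10; heap: [0-2 ALLOC][3-9 FREE][10-18 ALLOC][19-21 FREE]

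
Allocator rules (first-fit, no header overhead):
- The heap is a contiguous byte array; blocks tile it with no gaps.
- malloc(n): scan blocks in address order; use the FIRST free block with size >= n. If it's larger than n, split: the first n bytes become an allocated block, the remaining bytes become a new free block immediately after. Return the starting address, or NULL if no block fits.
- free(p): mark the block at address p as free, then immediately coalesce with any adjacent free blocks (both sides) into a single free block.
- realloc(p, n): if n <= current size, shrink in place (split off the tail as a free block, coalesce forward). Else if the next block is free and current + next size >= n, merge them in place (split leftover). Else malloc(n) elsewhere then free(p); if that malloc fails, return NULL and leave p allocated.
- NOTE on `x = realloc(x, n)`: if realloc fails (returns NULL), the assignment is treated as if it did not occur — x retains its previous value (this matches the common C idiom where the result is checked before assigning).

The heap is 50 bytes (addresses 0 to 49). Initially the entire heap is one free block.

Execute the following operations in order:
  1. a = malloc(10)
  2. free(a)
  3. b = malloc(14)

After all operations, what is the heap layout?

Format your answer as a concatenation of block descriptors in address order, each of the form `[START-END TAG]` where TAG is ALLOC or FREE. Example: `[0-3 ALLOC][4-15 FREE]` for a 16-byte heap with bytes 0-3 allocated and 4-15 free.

Answer: [0-13 ALLOC][14-49 FREE]

Derivation:
Op 1: a = malloc(10) -> a = 0; heap: [0-9 ALLOC][10-49 FREE]
Op 2: free(a) -> (freed a); heap: [0-49 FREE]
Op 3: b = malloc(14) -> b = 0; heap: [0-13 ALLOC][14-49 FREE]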